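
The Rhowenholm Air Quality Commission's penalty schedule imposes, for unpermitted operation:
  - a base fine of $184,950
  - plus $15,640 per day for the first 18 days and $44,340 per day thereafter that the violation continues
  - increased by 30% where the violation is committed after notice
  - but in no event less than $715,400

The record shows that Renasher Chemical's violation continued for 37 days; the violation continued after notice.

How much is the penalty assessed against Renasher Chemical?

First 18 days: 18 × $15,640 = $281,520
Remaining days: (37 − 18) × $44,340 = $842,460
Per-day component: $281,520 + $842,460 = $1,123,980
Base plus per-day: $184,950 + $1,123,980 = $1,308,930
Enhancement: 30% of $1,308,930 = $392,679
Enhanced fine: $1,308,930 + $392,679 = $1,701,609
Minimum $715,400: $1,701,609 meets the minimum, no increase.

Civil penalty: $1,701,609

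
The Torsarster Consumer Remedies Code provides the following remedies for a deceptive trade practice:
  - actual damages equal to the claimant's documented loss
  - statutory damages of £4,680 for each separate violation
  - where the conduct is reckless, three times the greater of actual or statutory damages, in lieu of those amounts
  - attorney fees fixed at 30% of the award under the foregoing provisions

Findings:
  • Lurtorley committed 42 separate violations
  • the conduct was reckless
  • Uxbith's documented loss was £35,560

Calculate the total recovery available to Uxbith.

£766,584

Statutory damages: 42 × £4,680 = £196,560
Greater of actual damages (£35,560) or statutory damages (£196,560): £196,560
Trebled: 3 × £196,560 = £589,680
Attorney fees: 30% of £589,680 = £176,904
Total recovery: £589,680 + £176,904 = £766,584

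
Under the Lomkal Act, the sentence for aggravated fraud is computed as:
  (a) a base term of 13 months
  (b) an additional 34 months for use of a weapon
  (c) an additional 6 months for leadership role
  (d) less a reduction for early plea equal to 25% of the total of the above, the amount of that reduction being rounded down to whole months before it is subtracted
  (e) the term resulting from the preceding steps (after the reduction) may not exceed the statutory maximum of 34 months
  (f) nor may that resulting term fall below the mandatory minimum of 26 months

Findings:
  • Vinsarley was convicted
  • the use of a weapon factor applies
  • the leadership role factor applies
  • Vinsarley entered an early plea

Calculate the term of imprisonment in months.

34 months

Use of a weapon enhancement: +34 months
Leadership role enhancement: +6 months
Adjusted term: 13 months + 34 months + 6 months = 53 months
Early plea reduction: 25% of 53 months = 13 months (rounded down)
After reduction: 53 − 13 = 40 months
Cap at 34 months: 40 months exceeds the cap → 34 months
Minimum 26 months: 34 months meets the minimum, no increase.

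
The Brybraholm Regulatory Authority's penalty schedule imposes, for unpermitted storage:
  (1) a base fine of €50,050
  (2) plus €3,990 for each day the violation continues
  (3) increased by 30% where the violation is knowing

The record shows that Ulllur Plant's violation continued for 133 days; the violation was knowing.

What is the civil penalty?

Civil penalty: €754,936

Per-day component: 133 × €3,990 = €530,670
Base plus per-day: €50,050 + €530,670 = €580,720
Enhancement: 30% of €580,720 = €174,216
Enhanced fine: €580,720 + €174,216 = €754,936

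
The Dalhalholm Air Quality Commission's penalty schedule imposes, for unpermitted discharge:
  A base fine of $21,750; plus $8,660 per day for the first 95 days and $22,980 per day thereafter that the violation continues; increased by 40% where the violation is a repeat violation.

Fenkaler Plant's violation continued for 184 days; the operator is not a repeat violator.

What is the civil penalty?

$2,889,670

First 95 days: 95 × $8,660 = $822,700
Remaining days: (184 − 95) × $22,980 = $2,045,220
Per-day component: $822,700 + $2,045,220 = $2,867,920
Base plus per-day: $21,750 + $2,867,920 = $2,889,670
The operator is not a repeat violator: no 40% increase.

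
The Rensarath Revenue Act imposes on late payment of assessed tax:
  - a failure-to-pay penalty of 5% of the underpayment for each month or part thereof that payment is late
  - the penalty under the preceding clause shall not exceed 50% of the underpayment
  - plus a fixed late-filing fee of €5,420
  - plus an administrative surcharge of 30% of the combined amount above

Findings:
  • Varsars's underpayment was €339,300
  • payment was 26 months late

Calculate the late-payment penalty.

€227,591

Accrued rate: 5% × 26 = 130%, capped at 50% → 50%
Failure-to-pay penalty: 50% of €339,300 = €169,650
Penalty before surcharge: €169,650 + €5,420 = €175,070
Administrative surcharge: 30% of €175,070 = €52,521
Total penalty: €175,070 + €52,521 = €227,591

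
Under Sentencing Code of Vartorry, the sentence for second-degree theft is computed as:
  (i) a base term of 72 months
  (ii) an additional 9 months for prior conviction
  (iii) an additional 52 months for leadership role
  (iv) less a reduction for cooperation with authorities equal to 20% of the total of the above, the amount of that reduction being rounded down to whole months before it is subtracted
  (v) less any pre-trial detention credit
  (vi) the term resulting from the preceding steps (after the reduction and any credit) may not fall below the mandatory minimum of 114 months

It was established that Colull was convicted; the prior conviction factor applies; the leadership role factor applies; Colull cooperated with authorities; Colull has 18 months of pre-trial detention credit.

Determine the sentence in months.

Prior conviction enhancement: +9 months
Leadership role enhancement: +52 months
Adjusted term: 72 months + 9 months + 52 months = 133 months
Cooperation with authorities reduction: 20% of 133 months = 26 months (rounded down)
After reduction: 133 − 26 = 107 months
Less pre-trial detention credit: 107 months − 18 months = 89 months
Minimum 114 months: 89 months is below the minimum → 114 months

Sentence: 114 months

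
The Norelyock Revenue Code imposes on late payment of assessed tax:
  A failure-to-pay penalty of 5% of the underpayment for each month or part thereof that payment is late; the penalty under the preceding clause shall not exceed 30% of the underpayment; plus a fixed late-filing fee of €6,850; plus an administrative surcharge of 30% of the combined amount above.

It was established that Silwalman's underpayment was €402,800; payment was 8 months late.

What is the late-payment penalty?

Accrued rate: 5% × 8 = 40%, capped at 30% → 30%
Failure-to-pay penalty: 30% of €402,800 = €120,840
Penalty before surcharge: €120,840 + €6,850 = €127,690
Administrative surcharge: 30% of €127,690 = €38,307
Total penalty: €127,690 + €38,307 = €165,997

Penalty: €165,997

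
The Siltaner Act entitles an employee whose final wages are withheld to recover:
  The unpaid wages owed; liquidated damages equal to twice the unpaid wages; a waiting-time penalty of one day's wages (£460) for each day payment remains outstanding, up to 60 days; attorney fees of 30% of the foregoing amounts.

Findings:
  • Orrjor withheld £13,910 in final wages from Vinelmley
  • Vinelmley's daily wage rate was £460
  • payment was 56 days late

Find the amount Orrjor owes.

Doubled: 2 × £13,910 = £27,820
Penalty days: min(56, 60) = 56
Waiting-time penalty: 56 × £460 = £25,760
Subtotal: £13,910 + £27,820 + £25,760 = £67,490
Attorney fees: 30% of £67,490 = £20,247
Total award: £67,490 + £20,247 = £87,737

£87,737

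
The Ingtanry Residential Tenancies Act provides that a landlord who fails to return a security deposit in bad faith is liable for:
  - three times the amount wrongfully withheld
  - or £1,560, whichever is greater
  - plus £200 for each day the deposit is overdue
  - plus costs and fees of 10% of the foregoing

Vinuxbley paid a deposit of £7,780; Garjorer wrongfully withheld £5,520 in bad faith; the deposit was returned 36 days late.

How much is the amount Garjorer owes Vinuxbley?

Trebled: 3 × £5,520 = £16,560
Minimum £1,560: £16,560 meets the minimum, no increase.
Late-return penalty: 36 × £200 = £7,200
Damages plus late penalty: £16,560 + £7,200 = £23,760
Costs and fees: 10% of £23,760 = £2,376
Total recovery: £23,760 + £2,376 = £26,136

Recovery: £26,136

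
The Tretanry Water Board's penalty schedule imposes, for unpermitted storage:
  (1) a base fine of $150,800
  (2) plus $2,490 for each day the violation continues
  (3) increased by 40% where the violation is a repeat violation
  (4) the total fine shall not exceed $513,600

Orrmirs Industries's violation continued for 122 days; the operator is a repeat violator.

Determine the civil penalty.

$513,600

Per-day component: 122 × $2,490 = $303,780
Base plus per-day: $150,800 + $303,780 = $454,580
Enhancement: 40% of $454,580 = $181,832
Enhanced fine: $454,580 + $181,832 = $636,412
Cap at $513,600: $636,412 exceeds the cap → $513,600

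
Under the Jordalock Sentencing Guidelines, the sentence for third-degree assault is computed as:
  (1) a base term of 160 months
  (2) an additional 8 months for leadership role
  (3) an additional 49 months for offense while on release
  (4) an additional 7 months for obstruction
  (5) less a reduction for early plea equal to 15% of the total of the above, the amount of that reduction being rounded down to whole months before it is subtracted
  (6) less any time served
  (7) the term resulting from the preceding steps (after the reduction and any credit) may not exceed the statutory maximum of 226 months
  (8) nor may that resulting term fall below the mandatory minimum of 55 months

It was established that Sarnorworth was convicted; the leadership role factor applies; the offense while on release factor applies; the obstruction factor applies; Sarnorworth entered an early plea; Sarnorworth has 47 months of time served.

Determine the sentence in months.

144 months

Leadership role enhancement: +8 months
Offense while on release enhancement: +49 months
Obstruction enhancement: +7 months
Adjusted term: 160 months + 8 months + 49 months + 7 months = 224 months
Early plea reduction: 15% of 224 months = 33 months (rounded down)
After reduction: 224 − 33 = 191 months
Less time served: 191 months − 47 months = 144 months
Cap at 226 months: 144 months is within the cap, no reduction.
Minimum 55 months: 144 months meets the minimum, no increase.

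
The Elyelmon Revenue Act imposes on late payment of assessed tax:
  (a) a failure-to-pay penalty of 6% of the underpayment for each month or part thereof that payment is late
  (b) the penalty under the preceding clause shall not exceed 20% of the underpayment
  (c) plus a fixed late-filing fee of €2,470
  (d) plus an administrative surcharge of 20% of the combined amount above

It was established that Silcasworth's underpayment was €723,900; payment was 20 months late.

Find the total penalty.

Accrued rate: 6% × 20 = 120%, capped at 20% → 20%
Failure-to-pay penalty: 20% of €723,900 = €144,780
Penalty before surcharge: €144,780 + €2,470 = €147,250
Administrative surcharge: 20% of €147,250 = €29,450
Total penalty: €147,250 + €29,450 = €176,700

Penalty: €176,700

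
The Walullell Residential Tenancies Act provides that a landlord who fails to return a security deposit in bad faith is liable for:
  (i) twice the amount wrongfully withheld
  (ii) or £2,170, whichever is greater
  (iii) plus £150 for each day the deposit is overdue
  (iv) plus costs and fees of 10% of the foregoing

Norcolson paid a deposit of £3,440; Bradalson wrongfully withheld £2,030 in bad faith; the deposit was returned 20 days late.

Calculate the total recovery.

Doubled: 2 × £2,030 = £4,060
Minimum £2,170: £4,060 meets the minimum, no increase.
Late-return penalty: 20 × £150 = £3,000
Damages plus late penalty: £4,060 + £3,000 = £7,060
Costs and fees: 10% of £7,060 = £706
Total recovery: £7,060 + £706 = £7,766

Recovery: £7,766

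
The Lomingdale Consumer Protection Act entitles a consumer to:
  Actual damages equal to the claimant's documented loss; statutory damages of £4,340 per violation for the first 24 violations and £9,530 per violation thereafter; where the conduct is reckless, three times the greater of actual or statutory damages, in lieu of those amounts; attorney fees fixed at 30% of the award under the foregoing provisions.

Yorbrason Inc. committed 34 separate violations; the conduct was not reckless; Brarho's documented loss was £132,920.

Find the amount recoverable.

First 24 violations: 24 × £4,340 = £104,160
Remaining violations: (34 − 24) × £9,530 = £95,300
Statutory damages: £104,160 + £95,300 = £199,460
Conduct not reckless: the in-lieu enhancement does not apply.
Actual plus statutory damages: £132,920 + £199,460 = £332,380
Attorney fees: 30% of £332,380 = £99,714
Total recovery: £332,380 + £99,714 = £432,094

£432,094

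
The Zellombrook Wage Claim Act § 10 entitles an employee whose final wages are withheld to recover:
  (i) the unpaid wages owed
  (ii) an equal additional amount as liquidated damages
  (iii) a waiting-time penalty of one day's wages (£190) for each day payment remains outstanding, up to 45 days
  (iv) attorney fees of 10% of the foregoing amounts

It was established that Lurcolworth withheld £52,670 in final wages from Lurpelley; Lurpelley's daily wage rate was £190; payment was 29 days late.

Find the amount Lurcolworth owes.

Liquidated damages (equal amount): £52,670
Penalty days: min(29, 45) = 29
Waiting-time penalty: 29 × £190 = £5,510
Subtotal: £52,670 + £52,670 + £5,510 = £110,850
Attorney fees: 10% of £110,850 = £11,085
Total award: £110,850 + £11,085 = £121,935

£121,935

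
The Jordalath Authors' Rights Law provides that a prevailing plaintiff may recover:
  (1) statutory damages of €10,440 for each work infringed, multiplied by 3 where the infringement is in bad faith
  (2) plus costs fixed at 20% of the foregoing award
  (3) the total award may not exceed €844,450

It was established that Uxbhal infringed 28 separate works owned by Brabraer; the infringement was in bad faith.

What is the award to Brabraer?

€844,450

Statutory damages: 28 × €10,440 = €292,320
Trebled: 3 × €292,320 = €876,960
Costs: 20% of €876,960 = €175,392
Award plus costs: €876,960 + €175,392 = €1,052,352
Cap at €844,450: €1,052,352 exceeds the cap → €844,450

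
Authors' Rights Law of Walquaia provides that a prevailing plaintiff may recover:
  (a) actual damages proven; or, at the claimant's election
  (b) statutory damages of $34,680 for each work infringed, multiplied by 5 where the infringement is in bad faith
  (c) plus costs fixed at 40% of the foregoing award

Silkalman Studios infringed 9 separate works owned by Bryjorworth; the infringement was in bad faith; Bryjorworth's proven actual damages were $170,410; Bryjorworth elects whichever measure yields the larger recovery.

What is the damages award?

Statutory damages: 9 × $34,680 = $312,120
Multiplied by 5: 5 × $312,120 = $1,560,600
Greater of actual damages ($170,410) or enhanced statutory damages ($1,560,600): $1,560,600
Costs: 40% of $1,560,600 = $624,240
Award plus costs: $1,560,600 + $624,240 = $2,184,840

$2,184,840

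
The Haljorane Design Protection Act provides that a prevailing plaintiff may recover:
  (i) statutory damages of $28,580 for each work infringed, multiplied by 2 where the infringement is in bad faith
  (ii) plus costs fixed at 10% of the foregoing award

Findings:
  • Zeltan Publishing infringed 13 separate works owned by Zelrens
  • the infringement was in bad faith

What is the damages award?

$817,388

Statutory damages: 13 × $28,580 = $371,540
Doubled: 2 × $371,540 = $743,080
Costs: 10% of $743,080 = $74,308
Award plus costs: $743,080 + $74,308 = $817,388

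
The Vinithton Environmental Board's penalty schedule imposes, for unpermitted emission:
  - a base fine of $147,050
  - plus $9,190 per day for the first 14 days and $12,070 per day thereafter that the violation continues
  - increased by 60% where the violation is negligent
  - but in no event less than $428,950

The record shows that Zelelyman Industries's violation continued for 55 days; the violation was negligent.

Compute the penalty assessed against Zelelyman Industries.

First 14 days: 14 × $9,190 = $128,660
Remaining days: (55 − 14) × $12,070 = $494,870
Per-day component: $128,660 + $494,870 = $623,530
Base plus per-day: $147,050 + $623,530 = $770,580
Enhancement: 60% of $770,580 = $462,348
Enhanced fine: $770,580 + $462,348 = $1,232,928
Minimum $428,950: $1,232,928 meets the minimum, no increase.

Civil penalty: $1,232,928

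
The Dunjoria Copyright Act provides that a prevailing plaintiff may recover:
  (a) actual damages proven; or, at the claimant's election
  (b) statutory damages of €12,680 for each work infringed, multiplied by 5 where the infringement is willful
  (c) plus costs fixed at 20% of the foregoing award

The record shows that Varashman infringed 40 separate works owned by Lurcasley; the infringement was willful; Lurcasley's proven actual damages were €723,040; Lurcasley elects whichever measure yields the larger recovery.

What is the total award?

Statutory damages: 40 × €12,680 = €507,200
Multiplied by 5: 5 × €507,200 = €2,536,000
Greater of actual damages (€723,040) or enhanced statutory damages (€2,536,000): €2,536,000
Costs: 20% of €2,536,000 = €507,200
Award plus costs: €2,536,000 + €507,200 = €3,043,200

€3,043,200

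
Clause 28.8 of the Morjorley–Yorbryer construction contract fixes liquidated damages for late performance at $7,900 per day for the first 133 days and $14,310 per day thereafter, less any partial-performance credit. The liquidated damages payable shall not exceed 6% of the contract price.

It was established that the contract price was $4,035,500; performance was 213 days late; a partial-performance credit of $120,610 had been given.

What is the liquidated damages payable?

$242,130

First 133 days: 133 × $7,900 = $1,050,700
Remaining days: (213 − 133) × $14,310 = $1,144,800
Accrued per-day damages: $1,050,700 + $1,144,800 = $2,195,500
Less partial-performance credit: $2,195,500 − $120,610 = $2,074,890
Cap: 6% of $4,035,500 = $242,130
Cap at $242,130: $2,074,890 exceeds the cap → $242,130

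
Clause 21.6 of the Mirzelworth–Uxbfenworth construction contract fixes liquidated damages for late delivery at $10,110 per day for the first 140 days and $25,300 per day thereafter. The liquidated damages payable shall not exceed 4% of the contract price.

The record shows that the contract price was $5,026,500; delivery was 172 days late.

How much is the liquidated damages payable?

$201,060

First 140 days: 140 × $10,110 = $1,415,400
Remaining days: (172 − 140) × $25,300 = $809,600
Accrued per-day damages: $1,415,400 + $809,600 = $2,225,000
Cap: 4% of $5,026,500 = $201,060
Cap at $201,060: $2,225,000 exceeds the cap → $201,060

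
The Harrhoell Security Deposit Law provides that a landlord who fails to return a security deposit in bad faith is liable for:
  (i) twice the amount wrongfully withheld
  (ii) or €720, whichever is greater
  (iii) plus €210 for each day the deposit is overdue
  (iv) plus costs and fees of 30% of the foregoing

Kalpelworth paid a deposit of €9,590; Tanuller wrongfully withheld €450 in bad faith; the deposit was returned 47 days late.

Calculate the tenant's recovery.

€14,001

Doubled: 2 × €450 = €900
Minimum €720: €900 meets the minimum, no increase.
Late-return penalty: 47 × €210 = €9,870
Damages plus late penalty: €900 + €9,870 = €10,770
Costs and fees: 30% of €10,770 = €3,231
Total recovery: €10,770 + €3,231 = €14,001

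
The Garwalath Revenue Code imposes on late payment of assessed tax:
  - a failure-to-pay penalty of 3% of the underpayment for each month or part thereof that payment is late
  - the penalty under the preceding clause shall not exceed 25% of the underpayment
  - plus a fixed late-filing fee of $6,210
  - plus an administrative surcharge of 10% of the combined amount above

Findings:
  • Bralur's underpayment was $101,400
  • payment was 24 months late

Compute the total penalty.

$34,716

Accrued rate: 3% × 24 = 72%, capped at 25% → 25%
Failure-to-pay penalty: 25% of $101,400 = $25,350
Penalty before surcharge: $25,350 + $6,210 = $31,560
Administrative surcharge: 10% of $31,560 = $3,156
Total penalty: $31,560 + $3,156 = $34,716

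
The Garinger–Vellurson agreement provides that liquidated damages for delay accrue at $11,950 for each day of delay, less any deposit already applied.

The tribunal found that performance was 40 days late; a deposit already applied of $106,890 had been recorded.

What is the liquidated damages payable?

Per-day damages: 40 × $11,950 = $478,000
Less deposit already applied: $478,000 − $106,890 = $371,110

Liquidated damages: $371,110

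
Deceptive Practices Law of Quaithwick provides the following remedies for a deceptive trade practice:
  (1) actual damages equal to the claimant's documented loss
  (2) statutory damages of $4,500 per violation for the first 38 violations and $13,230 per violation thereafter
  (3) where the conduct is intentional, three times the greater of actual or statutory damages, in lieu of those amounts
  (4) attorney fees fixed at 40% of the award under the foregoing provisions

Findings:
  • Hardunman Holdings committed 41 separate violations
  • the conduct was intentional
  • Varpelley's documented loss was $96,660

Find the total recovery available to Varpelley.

$884,898

First 38 violations: 38 × $4,500 = $171,000
Remaining violations: (41 − 38) × $13,230 = $39,690
Statutory damages: $171,000 + $39,690 = $210,690
Greater of actual damages ($96,660) or statutory damages ($210,690): $210,690
Trebled: 3 × $210,690 = $632,070
Attorney fees: 40% of $632,070 = $252,828
Total recovery: $632,070 + $252,828 = $884,898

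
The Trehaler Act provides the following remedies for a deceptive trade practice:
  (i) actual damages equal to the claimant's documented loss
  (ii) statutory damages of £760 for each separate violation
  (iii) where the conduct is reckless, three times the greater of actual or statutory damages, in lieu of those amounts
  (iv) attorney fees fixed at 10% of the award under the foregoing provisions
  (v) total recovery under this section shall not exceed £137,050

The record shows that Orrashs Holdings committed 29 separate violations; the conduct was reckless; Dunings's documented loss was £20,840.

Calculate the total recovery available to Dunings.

£72,732

Statutory damages: 29 × £760 = £22,040
Greater of actual damages (£20,840) or statutory damages (£22,040): £22,040
Trebled: 3 × £22,040 = £66,120
Attorney fees: 10% of £66,120 = £6,612
Total before cap: £66,120 + £6,612 = £72,732
Cap at £137,050: £72,732 is within the cap, no reduction.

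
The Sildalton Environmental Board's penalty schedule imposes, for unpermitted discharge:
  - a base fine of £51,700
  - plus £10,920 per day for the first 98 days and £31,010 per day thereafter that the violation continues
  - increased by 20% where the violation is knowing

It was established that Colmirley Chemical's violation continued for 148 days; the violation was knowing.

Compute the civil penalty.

£3,206,832

First 98 days: 98 × £10,920 = £1,070,160
Remaining days: (148 − 98) × £31,010 = £1,550,500
Per-day component: £1,070,160 + £1,550,500 = £2,620,660
Base plus per-day: £51,700 + £2,620,660 = £2,672,360
Enhancement: 20% of £2,672,360 = £534,472
Enhanced fine: £2,672,360 + £534,472 = £3,206,832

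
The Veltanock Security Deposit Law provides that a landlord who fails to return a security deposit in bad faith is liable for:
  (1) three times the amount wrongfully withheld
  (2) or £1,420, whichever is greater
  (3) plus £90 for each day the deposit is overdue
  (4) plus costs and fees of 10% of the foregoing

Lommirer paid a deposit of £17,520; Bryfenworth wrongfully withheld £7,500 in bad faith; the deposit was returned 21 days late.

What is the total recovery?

£26,829

Trebled: 3 × £7,500 = £22,500
Minimum £1,420: £22,500 meets the minimum, no increase.
Late-return penalty: 21 × £90 = £1,890
Damages plus late penalty: £22,500 + £1,890 = £24,390
Costs and fees: 10% of £24,390 = £2,439
Total recovery: £24,390 + £2,439 = £26,829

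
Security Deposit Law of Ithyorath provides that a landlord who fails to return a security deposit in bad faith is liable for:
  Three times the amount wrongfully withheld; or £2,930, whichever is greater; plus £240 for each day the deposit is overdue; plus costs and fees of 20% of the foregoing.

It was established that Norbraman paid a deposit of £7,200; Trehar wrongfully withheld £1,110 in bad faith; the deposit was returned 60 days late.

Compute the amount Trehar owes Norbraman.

Trebled: 3 × £1,110 = £3,330
Minimum £2,930: £3,330 meets the minimum, no increase.
Late-return penalty: 60 × £240 = £14,400
Damages plus late penalty: £3,330 + £14,400 = £17,730
Costs and fees: 20% of £17,730 = £3,546
Total recovery: £17,730 + £3,546 = £21,276

£21,276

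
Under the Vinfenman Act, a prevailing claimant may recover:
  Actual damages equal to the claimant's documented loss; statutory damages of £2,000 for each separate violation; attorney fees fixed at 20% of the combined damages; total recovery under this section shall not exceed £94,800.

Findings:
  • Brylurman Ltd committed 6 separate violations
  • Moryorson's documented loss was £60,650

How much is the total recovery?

Statutory damages: 6 × £2,000 = £12,000
Combined damages: £60,650 + £12,000 = £72,650
Attorney fees: 20% of £72,650 = £14,530
Total before cap: £72,650 + £14,530 = £87,180
Cap at £94,800: £87,180 is within the cap, no reduction.

£87,180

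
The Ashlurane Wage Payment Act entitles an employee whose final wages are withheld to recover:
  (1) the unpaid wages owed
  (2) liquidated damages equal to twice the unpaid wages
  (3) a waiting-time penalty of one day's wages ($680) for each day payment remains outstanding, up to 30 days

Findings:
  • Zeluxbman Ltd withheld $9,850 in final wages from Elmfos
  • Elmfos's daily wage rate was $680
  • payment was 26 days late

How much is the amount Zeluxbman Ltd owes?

$47,230

Doubled: 2 × $9,850 = $19,700
Penalty days: min(26, 30) = 26
Waiting-time penalty: 26 × $680 = $17,680
Total award: $9,850 + $19,700 + $17,680 = $47,230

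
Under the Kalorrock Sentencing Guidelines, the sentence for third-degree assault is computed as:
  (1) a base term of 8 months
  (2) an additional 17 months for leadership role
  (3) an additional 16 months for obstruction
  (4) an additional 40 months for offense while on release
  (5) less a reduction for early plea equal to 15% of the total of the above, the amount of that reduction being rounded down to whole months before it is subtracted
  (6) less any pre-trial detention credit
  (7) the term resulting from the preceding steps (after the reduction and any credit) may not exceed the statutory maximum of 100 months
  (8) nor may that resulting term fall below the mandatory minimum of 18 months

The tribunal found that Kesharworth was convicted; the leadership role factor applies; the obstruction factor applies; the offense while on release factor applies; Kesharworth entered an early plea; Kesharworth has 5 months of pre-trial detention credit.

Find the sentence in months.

Leadership role enhancement: +17 months
Obstruction enhancement: +16 months
Offense while on release enhancement: +40 months
Adjusted term: 8 months + 17 months + 16 months + 40 months = 81 months
Early plea reduction: 15% of 81 months = 12 months (rounded down)
After reduction: 81 − 12 = 69 months
Less pre-trial detention credit: 69 months − 5 months = 64 months
Cap at 100 months: 64 months is within the cap, no reduction.
Minimum 18 months: 64 months meets the minimum, no increase.

Sentence: 64 months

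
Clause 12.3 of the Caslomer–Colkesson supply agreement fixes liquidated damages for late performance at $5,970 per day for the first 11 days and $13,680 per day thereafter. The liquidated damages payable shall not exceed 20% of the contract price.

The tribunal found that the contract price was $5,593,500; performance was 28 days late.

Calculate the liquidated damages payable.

First 11 days: 11 × $5,970 = $65,670
Remaining days: (28 − 11) × $13,680 = $232,560
Accrued per-day damages: $65,670 + $232,560 = $298,230
Cap: 20% of $5,593,500 = $1,118,700
Cap at $1,118,700: $298,230 is within the cap, no reduction.

$298,230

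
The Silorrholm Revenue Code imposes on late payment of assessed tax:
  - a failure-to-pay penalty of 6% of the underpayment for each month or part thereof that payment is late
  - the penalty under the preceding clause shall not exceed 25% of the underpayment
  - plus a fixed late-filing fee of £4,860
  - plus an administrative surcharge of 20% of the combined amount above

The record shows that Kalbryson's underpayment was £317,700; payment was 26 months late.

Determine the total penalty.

£101,142

Accrued rate: 6% × 26 = 156%, capped at 25% → 25%
Failure-to-pay penalty: 25% of £317,700 = £79,425
Penalty before surcharge: £79,425 + £4,860 = £84,285
Administrative surcharge: 20% of £84,285 = £16,857
Total penalty: £84,285 + £16,857 = £101,142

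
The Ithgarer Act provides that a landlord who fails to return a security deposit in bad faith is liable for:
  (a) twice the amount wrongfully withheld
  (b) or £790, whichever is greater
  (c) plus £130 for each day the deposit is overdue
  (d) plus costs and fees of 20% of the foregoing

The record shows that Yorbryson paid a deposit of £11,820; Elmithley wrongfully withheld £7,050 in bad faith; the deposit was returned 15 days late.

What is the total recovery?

Recovery: £19,260

Doubled: 2 × £7,050 = £14,100
Minimum £790: £14,100 meets the minimum, no increase.
Late-return penalty: 15 × £130 = £1,950
Damages plus late penalty: £14,100 + £1,950 = £16,050
Costs and fees: 20% of £16,050 = £3,210
Total recovery: £16,050 + £3,210 = £19,260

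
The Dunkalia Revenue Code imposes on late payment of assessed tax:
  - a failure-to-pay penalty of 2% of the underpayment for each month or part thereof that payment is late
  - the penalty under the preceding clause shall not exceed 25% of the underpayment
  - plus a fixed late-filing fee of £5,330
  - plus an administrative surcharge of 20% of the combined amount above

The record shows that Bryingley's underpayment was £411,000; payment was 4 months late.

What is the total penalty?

£45,852

Accrued rate: 2% × 4 = 8%, capped at 25% → 8%
Failure-to-pay penalty: 8% of £411,000 = £32,880
Penalty before surcharge: £32,880 + £5,330 = £38,210
Administrative surcharge: 20% of £38,210 = £7,642
Total penalty: £38,210 + £7,642 = £45,852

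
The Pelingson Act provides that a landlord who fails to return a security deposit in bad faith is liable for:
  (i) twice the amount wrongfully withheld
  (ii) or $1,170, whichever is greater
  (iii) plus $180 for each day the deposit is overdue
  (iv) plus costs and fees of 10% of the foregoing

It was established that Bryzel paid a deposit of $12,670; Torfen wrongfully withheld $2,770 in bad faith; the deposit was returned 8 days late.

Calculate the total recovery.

$7,678

Doubled: 2 × $2,770 = $5,540
Minimum $1,170: $5,540 meets the minimum, no increase.
Late-return penalty: 8 × $180 = $1,440
Damages plus late penalty: $5,540 + $1,440 = $6,980
Costs and fees: 10% of $6,980 = $698
Total recovery: $6,980 + $698 = $7,678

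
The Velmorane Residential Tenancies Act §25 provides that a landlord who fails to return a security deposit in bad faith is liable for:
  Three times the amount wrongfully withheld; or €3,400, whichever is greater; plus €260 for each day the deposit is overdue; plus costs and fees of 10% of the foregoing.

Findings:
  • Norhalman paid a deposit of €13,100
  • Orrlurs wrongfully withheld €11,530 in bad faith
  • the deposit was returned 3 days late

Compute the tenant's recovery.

Trebled: 3 × €11,530 = €34,590
Minimum €3,400: €34,590 meets the minimum, no increase.
Late-return penalty: 3 × €260 = €780
Damages plus late penalty: €34,590 + €780 = €35,370
Costs and fees: 10% of €35,370 = €3,537
Total recovery: €35,370 + €3,537 = €38,907

Recovery: €38,907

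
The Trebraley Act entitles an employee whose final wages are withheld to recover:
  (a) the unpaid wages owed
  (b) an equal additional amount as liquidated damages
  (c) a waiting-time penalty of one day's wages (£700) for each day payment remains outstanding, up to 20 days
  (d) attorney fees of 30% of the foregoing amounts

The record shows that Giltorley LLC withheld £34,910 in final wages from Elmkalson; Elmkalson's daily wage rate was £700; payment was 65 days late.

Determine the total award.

Liquidated damages (equal amount): £34,910
Penalty days: min(65, 20) = 20
Waiting-time penalty: 20 × £700 = £14,000
Subtotal: £34,910 + £34,910 + £14,000 = £83,820
Attorney fees: 30% of £83,820 = £25,146
Total award: £83,820 + £25,146 = £108,966

£108,966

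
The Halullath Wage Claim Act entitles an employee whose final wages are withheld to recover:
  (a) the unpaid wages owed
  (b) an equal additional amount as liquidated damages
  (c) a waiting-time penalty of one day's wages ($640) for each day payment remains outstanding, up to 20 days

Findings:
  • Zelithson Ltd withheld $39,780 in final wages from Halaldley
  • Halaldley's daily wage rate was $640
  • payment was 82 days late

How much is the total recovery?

$92,360

Liquidated damages (equal amount): $39,780
Penalty days: min(82, 20) = 20
Waiting-time penalty: 20 × $640 = $12,800
Total award: $39,780 + $39,780 + $12,800 = $92,360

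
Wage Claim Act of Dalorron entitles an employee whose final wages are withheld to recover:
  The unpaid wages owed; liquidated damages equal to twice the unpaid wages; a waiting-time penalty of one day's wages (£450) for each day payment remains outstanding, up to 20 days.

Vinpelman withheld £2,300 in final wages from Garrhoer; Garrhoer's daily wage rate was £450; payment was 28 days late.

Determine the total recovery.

£15,900

Doubled: 2 × £2,300 = £4,600
Penalty days: min(28, 20) = 20
Waiting-time penalty: 20 × £450 = £9,000
Total award: £2,300 + £4,600 + £9,000 = £15,900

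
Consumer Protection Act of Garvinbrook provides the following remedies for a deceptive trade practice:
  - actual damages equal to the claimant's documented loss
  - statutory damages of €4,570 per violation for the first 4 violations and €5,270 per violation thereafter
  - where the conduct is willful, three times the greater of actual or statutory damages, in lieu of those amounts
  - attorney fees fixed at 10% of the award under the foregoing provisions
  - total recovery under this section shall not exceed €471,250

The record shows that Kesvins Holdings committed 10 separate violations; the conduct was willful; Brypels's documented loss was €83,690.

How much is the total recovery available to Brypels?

€276,177

First 4 violations: 4 × €4,570 = €18,280
Remaining violations: (10 − 4) × €5,270 = €31,620
Statutory damages: €18,280 + €31,620 = €49,900
Greater of actual damages (€83,690) or statutory damages (€49,900): €83,690
Trebled: 3 × €83,690 = €251,070
Attorney fees: 10% of €251,070 = €25,107
Total before cap: €251,070 + €25,107 = €276,177
Cap at €471,250: €276,177 is within the cap, no reduction.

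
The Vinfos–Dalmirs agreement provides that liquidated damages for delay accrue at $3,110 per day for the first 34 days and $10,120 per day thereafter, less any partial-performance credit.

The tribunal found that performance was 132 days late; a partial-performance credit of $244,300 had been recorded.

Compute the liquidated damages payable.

Liquidated damages: $853,200

First 34 days: 34 × $3,110 = $105,740
Remaining days: (132 − 34) × $10,120 = $991,760
Accrued per-day damages: $105,740 + $991,760 = $1,097,500
Less partial-performance credit: $1,097,500 − $244,300 = $853,200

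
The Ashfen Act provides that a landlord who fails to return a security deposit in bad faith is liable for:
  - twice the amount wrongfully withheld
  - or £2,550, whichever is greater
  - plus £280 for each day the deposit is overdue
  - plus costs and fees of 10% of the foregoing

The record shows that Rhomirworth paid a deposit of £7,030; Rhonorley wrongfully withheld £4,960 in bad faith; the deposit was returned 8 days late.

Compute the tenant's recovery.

Doubled: 2 × £4,960 = £9,920
Minimum £2,550: £9,920 meets the minimum, no increase.
Late-return penalty: 8 × £280 = £2,240
Damages plus late penalty: £9,920 + £2,240 = £12,160
Costs and fees: 10% of £12,160 = £1,216
Total recovery: £12,160 + £1,216 = £13,376

£13,376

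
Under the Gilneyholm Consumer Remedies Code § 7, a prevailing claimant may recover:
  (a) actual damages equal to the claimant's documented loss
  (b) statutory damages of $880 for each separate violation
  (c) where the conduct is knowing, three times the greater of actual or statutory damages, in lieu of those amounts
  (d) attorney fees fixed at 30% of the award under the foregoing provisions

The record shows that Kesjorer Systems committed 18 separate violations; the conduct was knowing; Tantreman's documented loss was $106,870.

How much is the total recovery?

Total recovery: $416,793

Statutory damages: 18 × $880 = $15,840
Greater of actual damages ($106,870) or statutory damages ($15,840): $106,870
Trebled: 3 × $106,870 = $320,610
Attorney fees: 30% of $320,610 = $96,183
Total recovery: $320,610 + $96,183 = $416,793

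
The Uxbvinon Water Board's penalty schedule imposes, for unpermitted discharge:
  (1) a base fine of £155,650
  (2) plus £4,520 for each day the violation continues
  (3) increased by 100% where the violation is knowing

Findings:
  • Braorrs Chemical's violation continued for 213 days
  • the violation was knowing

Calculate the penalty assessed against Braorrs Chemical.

Per-day component: 213 × £4,520 = £962,760
Base plus per-day: £155,650 + £962,760 = £1,118,410
Enhancement: 100% of £1,118,410 = £1,118,410
Enhanced fine: £1,118,410 + £1,118,410 = £2,236,820

£2,236,820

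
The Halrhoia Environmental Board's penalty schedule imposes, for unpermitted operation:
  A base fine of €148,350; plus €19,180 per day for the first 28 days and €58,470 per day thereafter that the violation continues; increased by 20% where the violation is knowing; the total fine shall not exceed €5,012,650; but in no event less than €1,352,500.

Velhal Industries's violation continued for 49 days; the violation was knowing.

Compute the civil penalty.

€2,295,912

First 28 days: 28 × €19,180 = €537,040
Remaining days: (49 − 28) × €58,470 = €1,227,870
Per-day component: €537,040 + €1,227,870 = €1,764,910
Base plus per-day: €148,350 + €1,764,910 = €1,913,260
Enhancement: 20% of €1,913,260 = €382,652
Enhanced fine: €1,913,260 + €382,652 = €2,295,912
Cap at €5,012,650: €2,295,912 is within the cap, no reduction.
Minimum €1,352,500: €2,295,912 meets the minimum, no increase.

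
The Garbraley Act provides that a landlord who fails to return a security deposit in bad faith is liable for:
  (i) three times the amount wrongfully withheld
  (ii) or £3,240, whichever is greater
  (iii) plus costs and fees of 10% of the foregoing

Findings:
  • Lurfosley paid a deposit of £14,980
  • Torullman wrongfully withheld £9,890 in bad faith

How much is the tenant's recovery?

Recovery: £32,637

Trebled: 3 × £9,890 = £29,670
Minimum £3,240: £29,670 meets the minimum, no increase.
Costs and fees: 10% of £29,670 = £2,967
Total recovery: £29,670 + £2,967 = £32,637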